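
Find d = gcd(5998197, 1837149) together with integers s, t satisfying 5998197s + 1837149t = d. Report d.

Repeated division:
5998197 = 3*1837149 + 486750
1837149 = 3*486750 + 376899
486750 = 1*376899 + 109851
376899 = 3*109851 + 47346
109851 = 2*47346 + 15159
47346 = 3*15159 + 1869
15159 = 8*1869 + 207
1869 = 9*207 + 6
207 = 34*6 + 3
6 = 2*3 + 0
gcd(5998197, 1837149) = 3.
Express as a combination:
3 = 207 − 34·6
3 = −34·1869 + 307·207
3 = 307·15159 − 2490·1869
3 = −2490·47346 + 7777·15159
3 = 7777·109851 − 18044·47346
3 = −18044·376899 + 61909·109851
3 = 61909·486750 − 79953·376899
3 = −79953·1837149 + 301768·486750
3 = 301768·5998197 − 985257·1837149
So 3 = (301768)·5998197 + (-985257)·1837149.

3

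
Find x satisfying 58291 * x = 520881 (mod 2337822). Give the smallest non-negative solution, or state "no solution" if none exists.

First find gcd(58291, 2337822):
2337822 = 40*58291 + 6182
58291 = 9*6182 + 2653
6182 = 2*2653 + 876
2653 = 3*876 + 25
876 = 35*25 + 1
25 = 25*1 + 0
gcd = 1, so a unique solution mod 2337822 exists.
Back-substitute for the Bézout coefficients:
1 = 876 − 35·25
1 = −35·2653 + 106·876
1 = 106·6182 − 247·2653
1 = −247·58291 + 2329·6182
1 = 2329·2337822 − 93407·58291
So 58291·(-93407) ≡ 1 (mod 2337822), giving 58291⁻¹ ≡ 2244415.
x ≡ 58291⁻¹·520881 ≡ 2244415·520881 ≡ 819897 (mod 2337822).

819897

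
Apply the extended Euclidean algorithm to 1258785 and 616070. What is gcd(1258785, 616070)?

5

Euclidean algorithm:
1258785 = 2*616070 + 26645
616070 = 23*26645 + 3235
26645 = 8*3235 + 765
3235 = 4*765 + 175
765 = 4*175 + 65
175 = 2*65 + 45
65 = 1*45 + 20
45 = 2*20 + 5
20 = 4*5 + 0
gcd(1258785, 616070) = 5.
Express as a combination:
5 = 45 − 2·20
5 = −2·65 + 3·45
5 = 3·175 − 8·65
5 = −8·765 + 35·175
5 = 35·3235 − 148·765
5 = −148·26645 + 1219·3235
5 = 1219·616070 − 28185·26645
5 = −28185·1258785 + 57589·616070
So 5 = (-28185)·1258785 + (57589)·616070.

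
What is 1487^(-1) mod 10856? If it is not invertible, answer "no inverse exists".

Run Euclid on (10856, 1487):
10856 = 7*1487 + 447
1487 = 3*447 + 146
447 = 3*146 + 9
146 = 16*9 + 2
9 = 4*2 + 1
2 = 2*1 + 0
Since gcd(1487, 10856) = 1, back-substitute to write 1 as a combination:
1 = 9 − 4·2
1 = −4·146 + 65·9
1 = 65·447 − 199·146
1 = −199·1487 + 662·447
1 = 662·10856 − 4833·1487
Hence 1487⁻¹ ≡ -4833 ≡ 6023 (mod 10856).

6023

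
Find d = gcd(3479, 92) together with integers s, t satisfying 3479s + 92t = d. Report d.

Repeated division:
3479 = 37×92 + 75
92 = 1×75 + 17
75 = 4×17 + 7
17 = 2×7 + 3
7 = 2×3 + 1
3 = 3×1 + 0
gcd(3479, 92) = 1.
Express as a combination:
1 = 7 − 2·3
1 = −2·17 + 5·7
1 = 5·75 − 22·17
1 = −22·92 + 27·75
1 = 27·3479 − 1021·92
So 1 = (27)·3479 + (-1021)·92.

1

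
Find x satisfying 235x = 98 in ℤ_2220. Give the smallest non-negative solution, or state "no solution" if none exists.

gcd(235, 2220):
2220 = 9*235 + 105
235 = 2*105 + 25
105 = 4*25 + 5
25 = 5*5 + 0
gcd = 5, but 5 ∤ 98, so the congruence has no solution.

no solution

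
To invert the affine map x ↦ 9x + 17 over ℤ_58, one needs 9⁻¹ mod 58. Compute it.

Apply the Euclidean algorithm to 58 and 9:
58 = 6×9 + 4
9 = 2×4 + 1
4 = 4×1 + 0
gcd = 1, so the inverse exists. Back-substitute:
1 = 9 − 2·4
1 = −2·58 + 13·9
So 9·13 ≡ 1 (mod 58).

13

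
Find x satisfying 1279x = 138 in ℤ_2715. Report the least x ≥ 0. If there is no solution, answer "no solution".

First find gcd(1279, 2715):
2715 = 2·1279 + 157
1279 = 8·157 + 23
157 = 6·23 + 19
23 = 1·19 + 4
19 = 4·4 + 3
4 = 1·3 + 1
3 = 3·1 + 0
gcd = 1, so a unique solution mod 2715 exists.
Back-substitute for the Bézout coefficients:
1 = 4 − 3
1 = −19 + 5·4
1 = 5·23 − 6·19
1 = −6·157 + 41·23
1 = 41·1279 − 334·157
1 = −334·2715 + 709·1279
So 1279·(709) ≡ 1 (mod 2715), giving 1279⁻¹ ≡ 709.
x ≡ 1279⁻¹·138 ≡ 709·138 ≡ 102 (mod 2715).

102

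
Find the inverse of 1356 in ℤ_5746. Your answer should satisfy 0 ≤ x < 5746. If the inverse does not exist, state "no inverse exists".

no inverse exists

Compute gcd(1356, 5746):
5746 = 4*1356 + 322
1356 = 4*322 + 68
322 = 4*68 + 50
68 = 1*50 + 18
50 = 2*18 + 14
18 = 1*14 + 4
14 = 3*4 + 2
4 = 2*2 + 0
Since gcd = 2 > 1, 1356 is not a unit mod 5746.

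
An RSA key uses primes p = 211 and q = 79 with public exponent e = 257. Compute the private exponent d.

φ(n) = (p−1)(q−1) = 210·78 = 16380.
Need d with 257·d ≡ 1 (mod 16380). Apply the extended Euclidean algorithm:
16380 = 63×257 + 189
257 = 1×189 + 68
189 = 2×68 + 53
68 = 1×53 + 15
53 = 3×15 + 8
15 = 1×8 + 7
8 = 1×7 + 1
7 = 7×1 + 0
Back-substitute:
1 = 8 − 7
1 = −15 + 2·8
1 = 2·53 − 7·15
1 = −7·68 + 9·53
1 = 9·189 − 25·68
1 = −25·257 + 34·189
1 = 34·16380 − 2167·257
So 257·(-2167) ≡ 1 (mod 16380), hence d ≡ -2167 ≡ 14213 (mod 16380).

14213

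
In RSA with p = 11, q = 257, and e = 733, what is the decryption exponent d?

φ(n) = (p−1)(q−1) = 10·256 = 2560.
Need d with 733·d ≡ 1 (mod 2560). Apply the extended Euclidean algorithm:
2560 = 3*733 + 361
733 = 2*361 + 11
361 = 32*11 + 9
11 = 1*9 + 2
9 = 4*2 + 1
2 = 2*1 + 0
Back-substitute:
1 = 9 − 4·2
1 = −4·11 + 5·9
1 = 5·361 − 164·11
1 = −164·733 + 333·361
1 = 333·2560 − 1163·733
So 733·(-1163) ≡ 1 (mod 2560), hence d ≡ -1163 ≡ 1397 (mod 2560).

1397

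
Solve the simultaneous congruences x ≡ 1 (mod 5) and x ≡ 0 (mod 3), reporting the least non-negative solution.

Write x = 1 + 5·k. Then 5·k ≡ 0 − 1 ≡ 2 (mod 3).
Need 5⁻¹ mod 3. Extended Euclid on (3, 2):
3 = 1*2 + 1
2 = 2*1 + 0
Back-substitute:
1 = 3 − 2
5⁻¹ ≡ 2 (mod 3), so k ≡ 2·2 ≡ 1 (mod 3).
x = 1 + 5·1 = 6.

6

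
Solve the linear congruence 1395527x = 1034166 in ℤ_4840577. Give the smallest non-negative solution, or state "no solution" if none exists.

First find gcd(1395527, 4840577):
4840577 = 3×1395527 + 653996
1395527 = 2×653996 + 87535
653996 = 7×87535 + 41251
87535 = 2×41251 + 5033
41251 = 8×5033 + 987
5033 = 5×987 + 98
987 = 10×98 + 7
98 = 14×7 + 0
gcd = 7 and 7 | 1034166, so solutions exist. Divide through by 7: 199361x ≡ 147738 (mod 691511).
Now find 199361⁻¹ mod 691511:
691511 = 3×199361 + 93428
199361 = 2×93428 + 12505
93428 = 7×12505 + 5893
12505 = 2×5893 + 719
5893 = 8×719 + 141
719 = 5×141 + 14
141 = 10×14 + 1
14 = 14×1 + 0
Back-substitute:
1 = 141 − 10·14
1 = −10·719 + 51·141
1 = 51·5893 − 418·719
1 = −418·12505 + 887·5893
1 = 887·93428 − 6627·12505
1 = −6627·199361 + 14141·93428
1 = 14141·691511 − 49050·199361
So 199361·(-49050) ≡ 1 (mod 691511), i.e. 199361⁻¹ ≡ 642461.
Then x ≡ 642461·147738 ≡ 486380 (mod 691511); the smallest non-negative solution is x = 486380.

486380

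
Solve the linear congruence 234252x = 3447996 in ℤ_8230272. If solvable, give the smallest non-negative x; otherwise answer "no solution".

143749

First find gcd(234252, 8230272):
8230272 = 35*234252 + 31452
234252 = 7*31452 + 14088
31452 = 2*14088 + 3276
14088 = 4*3276 + 984
3276 = 3*984 + 324
984 = 3*324 + 12
324 = 27*12 + 0
gcd = 12 and 12 | 3447996, so solutions exist. Divide through by 12: 19521x ≡ 287333 (mod 685856).
Now find 19521⁻¹ mod 685856:
685856 = 35·19521 + 2621
19521 = 7·2621 + 1174
2621 = 2·1174 + 273
1174 = 4·273 + 82
273 = 3·82 + 27
82 = 3·27 + 1
27 = 27·1 + 0
Back-substitute:
1 = 82 − 3·27
1 = −3·273 + 10·82
1 = 10·1174 − 43·273
1 = −43·2621 + 96·1174
1 = 96·19521 − 715·2621
1 = −715·685856 + 25121·19521
So 19521⁻¹ ≡ 25121 (mod 685856).
Then x ≡ 25121·287333 ≡ 143749 (mod 685856); the smallest non-negative solution is x = 143749.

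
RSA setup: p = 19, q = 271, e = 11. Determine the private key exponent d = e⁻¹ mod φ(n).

φ(n) = (p−1)(q−1) = 18·270 = 4860.
Need d with 11·d ≡ 1 (mod 4860). Apply the extended Euclidean algorithm:
4860 = 441*11 + 9
11 = 1*9 + 2
9 = 4*2 + 1
2 = 2*1 + 0
Back-substitute:
1 = 9 − 4·2
1 = −4·11 + 5·9
1 = 5·4860 − 2209·11
So 11·(-2209) ≡ 1 (mod 4860), hence d ≡ -2209 ≡ 2651 (mod 4860).

2651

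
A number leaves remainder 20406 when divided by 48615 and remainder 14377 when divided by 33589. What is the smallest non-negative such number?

902752341

Write x = 20406 + 48615·k. Then 48615·k ≡ 14377 − 20406 ≡ 27560 (mod 33589).
Need 48615⁻¹ mod 33589. Extended Euclid on (33589, 15026):
33589 = 2·15026 + 3537
15026 = 4·3537 + 878
3537 = 4·878 + 25
878 = 35·25 + 3
25 = 8·3 + 1
3 = 3·1 + 0
Back-substitute:
1 = 25 − 8·3
1 = −8·878 + 281·25
1 = 281·3537 − 1132·878
1 = −1132·15026 + 4809·3537
1 = 4809·33589 − 10750·15026
48615⁻¹ ≡ 22839 (mod 33589), so k ≡ 22839·27560 ≡ 18569 (mod 33589).
x = 20406 + 48615·18569 = 902752341.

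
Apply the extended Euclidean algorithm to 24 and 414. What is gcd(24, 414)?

6

Apply Euclid's algorithm to 414 and 24:
414 = 17*24 + 6
24 = 4*6 + 0
gcd(24, 414) = 6.
Back-substituting:
6 = 414 − 17·24
So 6 = (1)·414 + (-17)·24.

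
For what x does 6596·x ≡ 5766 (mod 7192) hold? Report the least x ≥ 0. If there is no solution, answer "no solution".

no solution

gcd(6596, 7192):
7192 = 1×6596 + 596
6596 = 11×596 + 40
596 = 14×40 + 36
40 = 1×36 + 4
36 = 9×4 + 0
gcd = 4, but 4 ∤ 5766, so the congruence has no solution.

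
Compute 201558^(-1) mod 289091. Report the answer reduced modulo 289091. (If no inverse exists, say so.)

Extended Euclidean algorithm:
289091 = 1×201558 + 87533
201558 = 2×87533 + 26492
87533 = 3×26492 + 8057
26492 = 3×8057 + 2321
8057 = 3×2321 + 1094
2321 = 2×1094 + 133
1094 = 8×133 + 30
133 = 4×30 + 13
30 = 2×13 + 4
13 = 3×4 + 1
4 = 4×1 + 0
gcd = 1, so the inverse exists. Back-substitute:
1 = 13 − 3·4
1 = −3·30 + 7·13
1 = 7·133 − 31·30
1 = −31·1094 + 255·133
1 = 255·2321 − 541·1094
1 = −541·8057 + 1878·2321
1 = 1878·26492 − 6175·8057
1 = −6175·87533 + 20403·26492
1 = 20403·201558 − 46981·87533
1 = −46981·289091 + 67384·201558
So 201558·67384 ≡ 1 (mod 289091).

67384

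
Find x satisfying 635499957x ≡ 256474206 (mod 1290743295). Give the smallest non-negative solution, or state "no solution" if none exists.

First find gcd(635499957, 1290743295):
1290743295 = 2*635499957 + 19743381
635499957 = 32*19743381 + 3711765
19743381 = 5*3711765 + 1184556
3711765 = 3*1184556 + 158097
1184556 = 7*158097 + 77877
158097 = 2*77877 + 2343
77877 = 33*2343 + 558
2343 = 4*558 + 111
558 = 5*111 + 3
111 = 37*3 + 0
gcd = 3 and 3 | 256474206, so solutions exist. Divide through by 3: 211833319x ≡ 85491402 (mod 430247765).
Now find 211833319⁻¹ mod 430247765:
430247765 = 2*211833319 + 6581127
211833319 = 32*6581127 + 1237255
6581127 = 5*1237255 + 394852
1237255 = 3*394852 + 52699
394852 = 7*52699 + 25959
52699 = 2*25959 + 781
25959 = 33*781 + 186
781 = 4*186 + 37
186 = 5*37 + 1
37 = 37*1 + 0
Back-substitute:
1 = 186 − 5·37
1 = −5·781 + 21·186
1 = 21·25959 − 698·781
1 = −698·52699 + 1417·25959
1 = 1417·394852 − 10617·52699
1 = −10617·1237255 + 33268·394852
1 = 33268·6581127 − 176957·1237255
1 = −176957·211833319 + 5695892·6581127
1 = 5695892·430247765 − 11568741·211833319
So 211833319·(-11568741) ≡ 1 (mod 430247765), i.e. 211833319⁻¹ ≡ 418679024.
Then x ≡ 418679024·85491402 ≡ 290098983 (mod 430247765); the smallest non-negative solution is x = 290098983.

290098983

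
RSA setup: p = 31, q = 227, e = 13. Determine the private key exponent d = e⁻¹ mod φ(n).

φ(n) = (p−1)(q−1) = 30·226 = 6780.
Need d with 13·d ≡ 1 (mod 6780). Apply the extended Euclidean algorithm:
6780 = 521·13 + 7
13 = 1·7 + 6
7 = 1·6 + 1
6 = 6·1 + 0
Back-substitute:
1 = 7 − 6
1 = −13 + 2·7
1 = 2·6780 − 1043·13
So 13·(-1043) ≡ 1 (mod 6780), hence d ≡ -1043 ≡ 5737 (mod 6780).

5737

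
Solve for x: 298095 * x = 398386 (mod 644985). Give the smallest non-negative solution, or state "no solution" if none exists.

no solution

gcd(298095, 644985):
644985 = 2×298095 + 48795
298095 = 6×48795 + 5325
48795 = 9×5325 + 870
5325 = 6×870 + 105
870 = 8×105 + 30
105 = 3×30 + 15
30 = 2×15 + 0
gcd = 15, but 15 ∤ 398386, so the congruence has no solution.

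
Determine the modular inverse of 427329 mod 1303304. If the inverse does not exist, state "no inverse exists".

401929

Extended Euclidean algorithm:
1303304 = 3×427329 + 21317
427329 = 20×21317 + 989
21317 = 21×989 + 548
989 = 1×548 + 441
548 = 1×441 + 107
441 = 4×107 + 13
107 = 8×13 + 3
13 = 4×3 + 1
3 = 3×1 + 0
gcd = 1, so the inverse exists. Back-substitute:
1 = 13 − 4·3
1 = −4·107 + 33·13
1 = 33·441 − 136·107
1 = −136·548 + 169·441
1 = 169·989 − 305·548
1 = −305·21317 + 6574·989
1 = 6574·427329 − 131785·21317
1 = −131785·1303304 + 401929·427329
So 427329·401929 ≡ 1 (mod 1303304).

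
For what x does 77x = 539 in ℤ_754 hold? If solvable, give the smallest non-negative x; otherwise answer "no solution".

7

First find gcd(77, 754):
754 = 9*77 + 61
77 = 1*61 + 16
61 = 3*16 + 13
16 = 1*13 + 3
13 = 4*3 + 1
3 = 3*1 + 0
gcd = 1, so a unique solution mod 754 exists.
Back-substitute for the Bézout coefficients:
1 = 13 − 4·3
1 = −4·16 + 5·13
1 = 5·61 − 19·16
1 = −19·77 + 24·61
1 = 24·754 − 235·77
So 77·(-235) ≡ 1 (mod 754), giving 77⁻¹ ≡ 519.
x ≡ 77⁻¹·539 ≡ 519·539 ≡ 7 (mod 754).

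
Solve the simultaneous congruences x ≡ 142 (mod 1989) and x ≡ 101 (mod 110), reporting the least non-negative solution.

Write x = 142 + 1989·k. Then 1989·k ≡ 101 − 142 ≡ 69 (mod 110).
Need 1989⁻¹ mod 110. Extended Euclid on (110, 9):
110 = 12·9 + 2
9 = 4·2 + 1
2 = 2·1 + 0
Back-substitute:
1 = 9 − 4·2
1 = −4·110 + 49·9
1989⁻¹ ≡ 49 (mod 110), so k ≡ 49·69 ≡ 81 (mod 110).
x = 142 + 1989·81 = 161251.

161251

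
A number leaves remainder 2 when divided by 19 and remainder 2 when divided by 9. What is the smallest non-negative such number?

2

Write x = 2 + 19·k. Then 19·k ≡ 2 − 2 ≡ 0 (mod 9).
Need 19⁻¹ mod 9. Extended Euclid on (9, 1):
9 = 9·1 + 0
19⁻¹ ≡ 1 (mod 9), so k ≡ 1·0 ≡ 0 (mod 9).
x = 2 + 19·0 = 2.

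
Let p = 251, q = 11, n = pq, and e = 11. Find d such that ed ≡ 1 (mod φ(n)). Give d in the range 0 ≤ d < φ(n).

φ(n) = (p−1)(q−1) = 250·10 = 2500.
Need d with 11·d ≡ 1 (mod 2500). Apply the extended Euclidean algorithm:
2500 = 227×11 + 3
11 = 3×3 + 2
3 = 1×2 + 1
2 = 2×1 + 0
Back-substitute:
1 = 3 − 2
1 = −11 + 4·3
1 = 4·2500 − 909·11
So 11·(-909) ≡ 1 (mod 2500), hence d ≡ -909 ≡ 1591 (mod 2500).

1591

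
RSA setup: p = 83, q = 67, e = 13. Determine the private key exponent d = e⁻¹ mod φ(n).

φ(n) = (p−1)(q−1) = 82·66 = 5412.
Need d with 13·d ≡ 1 (mod 5412). Apply the extended Euclidean algorithm:
5412 = 416*13 + 4
13 = 3*4 + 1
4 = 4*1 + 0
Back-substitute:
1 = 13 − 3·4
1 = −3·5412 + 1249·13
So 13·1249 ≡ 1 (mod 5412), hence d = 1249.

1249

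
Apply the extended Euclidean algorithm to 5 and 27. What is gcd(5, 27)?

1

Repeated division:
27 = 5·5 + 2
5 = 2·2 + 1
2 = 2·1 + 0
gcd(5, 27) = 1.
Back-substituting:
1 = 5 − 2·2
1 = −2·27 + 11·5
So 1 = (-2)·27 + (11)·5.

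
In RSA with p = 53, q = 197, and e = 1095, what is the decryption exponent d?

10071

φ(n) = (p−1)(q−1) = 52·196 = 10192.
Need d with 1095·d ≡ 1 (mod 10192). Apply the extended Euclidean algorithm:
10192 = 9·1095 + 337
1095 = 3·337 + 84
337 = 4·84 + 1
84 = 84·1 + 0
Back-substitute:
1 = 337 − 4·84
1 = −4·1095 + 13·337
1 = 13·10192 − 121·1095
So 1095·(-121) ≡ 1 (mod 10192), hence d ≡ -121 ≡ 10071 (mod 10192).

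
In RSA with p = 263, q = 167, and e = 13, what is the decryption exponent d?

36801

φ(n) = (p−1)(q−1) = 262·166 = 43492.
Need d with 13·d ≡ 1 (mod 43492). Apply the extended Euclidean algorithm:
43492 = 3345*13 + 7
13 = 1*7 + 6
7 = 1*6 + 1
6 = 6*1 + 0
Back-substitute:
1 = 7 − 6
1 = −13 + 2·7
1 = 2·43492 − 6691·13
So 13·(-6691) ≡ 1 (mod 43492), hence d ≡ -6691 ≡ 36801 (mod 43492).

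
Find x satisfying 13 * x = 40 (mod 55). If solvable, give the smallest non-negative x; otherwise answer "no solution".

20

First find gcd(13, 55):
55 = 4·13 + 3
13 = 4·3 + 1
3 = 3·1 + 0
gcd = 1, so a unique solution mod 55 exists.
Back-substitute for the Bézout coefficients:
1 = 13 − 4·3
1 = −4·55 + 17·13
So 13·(17) ≡ 1 (mod 55), giving 13⁻¹ ≡ 17.
x ≡ 13⁻¹·40 ≡ 17·40 ≡ 20 (mod 55).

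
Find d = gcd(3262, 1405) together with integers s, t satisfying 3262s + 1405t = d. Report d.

Repeated division:
3262 = 2*1405 + 452
1405 = 3*452 + 49
452 = 9*49 + 11
49 = 4*11 + 5
11 = 2*5 + 1
5 = 5*1 + 0
gcd(3262, 1405) = 1.
Express as a combination:
1 = 11 − 2·5
1 = −2·49 + 9·11
1 = 9·452 − 83·49
1 = −83·1405 + 258·452
1 = 258·3262 − 599·1405
So 1 = (258)·3262 + (-599)·1405.

1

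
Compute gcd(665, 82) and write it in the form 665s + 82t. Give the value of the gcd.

1

Euclidean algorithm:
665 = 8*82 + 9
82 = 9*9 + 1
9 = 9*1 + 0
gcd(665, 82) = 1.
Back-substituting:
1 = 82 − 9·9
1 = −9·665 + 73·82
So 1 = (-9)·665 + (73)·82.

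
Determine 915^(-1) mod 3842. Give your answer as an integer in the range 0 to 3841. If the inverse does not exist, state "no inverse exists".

1541

Run Euclid on (3842, 915):
3842 = 4*915 + 182
915 = 5*182 + 5
182 = 36*5 + 2
5 = 2*2 + 1
2 = 2*1 + 0
gcd = 1, so the inverse exists. Back-substitute:
1 = 5 − 2·2
1 = −2·182 + 73·5
1 = 73·915 − 367·182
1 = −367·3842 + 1541·915
So 915·1541 ≡ 1 (mod 3842).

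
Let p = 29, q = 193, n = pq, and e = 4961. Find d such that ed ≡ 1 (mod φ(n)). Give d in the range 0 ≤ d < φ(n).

1697

φ(n) = (p−1)(q−1) = 28·192 = 5376.
Need d with 4961·d ≡ 1 (mod 5376). Apply the extended Euclidean algorithm:
5376 = 1*4961 + 415
4961 = 11*415 + 396
415 = 1*396 + 19
396 = 20*19 + 16
19 = 1*16 + 3
16 = 5*3 + 1
3 = 3*1 + 0
Back-substitute:
1 = 16 − 5·3
1 = −5·19 + 6·16
1 = 6·396 − 125·19
1 = −125·415 + 131·396
1 = 131·4961 − 1566·415
1 = −1566·5376 + 1697·4961
So 4961·1697 ≡ 1 (mod 5376), hence d = 1697.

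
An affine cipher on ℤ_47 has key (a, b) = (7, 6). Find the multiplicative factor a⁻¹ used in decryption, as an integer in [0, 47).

Extended Euclidean algorithm:
47 = 6×7 + 5
7 = 1×5 + 2
5 = 2×2 + 1
2 = 2×1 + 0
Since gcd(7, 47) = 1, back-substitute to write 1 as a combination:
1 = 5 − 2·2
1 = −2·7 + 3·5
1 = 3·47 − 20·7
So 7·(-20) ≡ 1 (mod 47), and -20 ≡ 27 (mod 47).

27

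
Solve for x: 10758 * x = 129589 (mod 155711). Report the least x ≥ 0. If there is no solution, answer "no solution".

First find gcd(10758, 155711):
155711 = 14*10758 + 5099
10758 = 2*5099 + 560
5099 = 9*560 + 59
560 = 9*59 + 29
59 = 2*29 + 1
29 = 29*1 + 0
gcd = 1, so a unique solution mod 155711 exists.
Back-substitute for the Bézout coefficients:
1 = 59 − 2·29
1 = −2·560 + 19·59
1 = 19·5099 − 173·560
1 = −173·10758 + 365·5099
1 = 365·155711 − 5283·10758
So 10758·(-5283) ≡ 1 (mod 155711), giving 10758⁻¹ ≡ 150428.
x ≡ 10758⁻¹·129589 ≡ 150428·129589 ≡ 42580 (mod 155711).

42580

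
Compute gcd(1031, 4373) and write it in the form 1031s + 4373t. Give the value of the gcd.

1

Apply Euclid's algorithm to 4373 and 1031:
4373 = 4*1031 + 249
1031 = 4*249 + 35
249 = 7*35 + 4
35 = 8*4 + 3
4 = 1*3 + 1
3 = 3*1 + 0
gcd(1031, 4373) = 1.
Express as a combination:
1 = 4 − 3
1 = −35 + 9·4
1 = 9·249 − 64·35
1 = −64·1031 + 265·249
1 = 265·4373 − 1124·1031
So 1 = (265)·4373 + (-1124)·1031.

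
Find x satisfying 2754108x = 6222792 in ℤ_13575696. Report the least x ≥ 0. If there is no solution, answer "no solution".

1128402

First find gcd(2754108, 13575696):
13575696 = 4×2754108 + 2559264
2754108 = 1×2559264 + 194844
2559264 = 13×194844 + 26292
194844 = 7×26292 + 10800
26292 = 2×10800 + 4692
10800 = 2×4692 + 1416
4692 = 3×1416 + 444
1416 = 3×444 + 84
444 = 5×84 + 24
84 = 3×24 + 12
24 = 2×12 + 0
gcd = 12 and 12 | 6222792, so solutions exist. Divide through by 12: 229509x ≡ 518566 (mod 1131308).
Now find 229509⁻¹ mod 1131308:
1131308 = 4·229509 + 213272
229509 = 1·213272 + 16237
213272 = 13·16237 + 2191
16237 = 7·2191 + 900
2191 = 2·900 + 391
900 = 2·391 + 118
391 = 3·118 + 37
118 = 3·37 + 7
37 = 5·7 + 2
7 = 3·2 + 1
2 = 2·1 + 0
Back-substitute:
1 = 7 − 3·2
1 = −3·37 + 16·7
1 = 16·118 − 51·37
1 = −51·391 + 169·118
1 = 169·900 − 389·391
1 = −389·2191 + 947·900
1 = 947·16237 − 7018·2191
1 = −7018·213272 + 92181·16237
1 = 92181·229509 − 99199·213272
1 = −99199·1131308 + 488977·229509
So 229509⁻¹ ≡ 488977 (mod 1131308).
Then x ≡ 488977·518566 ≡ 1128402 (mod 1131308); the smallest non-negative solution is x = 1128402.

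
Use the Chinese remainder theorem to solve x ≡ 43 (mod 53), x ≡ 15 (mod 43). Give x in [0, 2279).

1262

Write x = 43 + 53·k. Then 53·k ≡ 15 − 43 ≡ 15 (mod 43).
Need 53⁻¹ mod 43. Extended Euclid on (43, 10):
43 = 4·10 + 3
10 = 3·3 + 1
3 = 3·1 + 0
Back-substitute:
1 = 10 − 3·3
1 = −3·43 + 13·10
53⁻¹ ≡ 13 (mod 43), so k ≡ 13·15 ≡ 23 (mod 43).
x = 43 + 53·23 = 1262.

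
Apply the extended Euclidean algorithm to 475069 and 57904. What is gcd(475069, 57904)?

7

Euclidean algorithm:
475069 = 8*57904 + 11837
57904 = 4*11837 + 10556
11837 = 1*10556 + 1281
10556 = 8*1281 + 308
1281 = 4*308 + 49
308 = 6*49 + 14
49 = 3*14 + 7
14 = 2*7 + 0
gcd(475069, 57904) = 7.
Back-substituting:
7 = 49 − 3·14
7 = −3·308 + 19·49
7 = 19·1281 − 79·308
7 = −79·10556 + 651·1281
7 = 651·11837 − 730·10556
7 = −730·57904 + 3571·11837
7 = 3571·475069 − 29298·57904
So 7 = (3571)·475069 + (-29298)·57904.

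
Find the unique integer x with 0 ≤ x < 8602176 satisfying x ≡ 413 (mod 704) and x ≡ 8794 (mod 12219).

Write x = 413 + 704·k. Then 704·k ≡ 8794 − 413 ≡ 8381 (mod 12219).
Need 704⁻¹ mod 12219. Extended Euclid on (12219, 704):
12219 = 17·704 + 251
704 = 2·251 + 202
251 = 1·202 + 49
202 = 4·49 + 6
49 = 8·6 + 1
6 = 6·1 + 0
Back-substitute:
1 = 49 − 8·6
1 = −8·202 + 33·49
1 = 33·251 − 41·202
1 = −41·704 + 115·251
1 = 115·12219 − 1996·704
704⁻¹ ≡ 10223 (mod 12219), so k ≡ 10223·8381 ≡ 11554 (mod 12219).
x = 413 + 704·11554 = 8134429.

8134429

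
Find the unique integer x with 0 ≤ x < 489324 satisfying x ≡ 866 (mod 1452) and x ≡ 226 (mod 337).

405974

Write x = 866 + 1452·k. Then 1452·k ≡ 226 − 866 ≡ 34 (mod 337).
Need 1452⁻¹ mod 337. Extended Euclid on (337, 104):
337 = 3×104 + 25
104 = 4×25 + 4
25 = 6×4 + 1
4 = 4×1 + 0
Back-substitute:
1 = 25 − 6·4
1 = −6·104 + 25·25
1 = 25·337 − 81·104
1452⁻¹ ≡ 256 (mod 337), so k ≡ 256·34 ≡ 279 (mod 337).
x = 866 + 1452·279 = 405974.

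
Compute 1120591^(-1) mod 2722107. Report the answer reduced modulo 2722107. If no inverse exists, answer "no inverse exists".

gcd(2722107, 1120591) by repeated division:
2722107 = 2·1120591 + 480925
1120591 = 2·480925 + 158741
480925 = 3·158741 + 4702
158741 = 33·4702 + 3575
4702 = 1·3575 + 1127
3575 = 3·1127 + 194
1127 = 5·194 + 157
194 = 1·157 + 37
157 = 4·37 + 9
37 = 4·9 + 1
9 = 9·1 + 0
The gcd is 1. Working backward:
1 = 37 − 4·9
1 = −4·157 + 17·37
1 = 17·194 − 21·157
1 = −21·1127 + 122·194
1 = 122·3575 − 387·1127
1 = −387·4702 + 509·3575
1 = 509·158741 − 17184·4702
1 = −17184·480925 + 52061·158741
1 = 52061·1120591 − 121306·480925
1 = −121306·2722107 + 294673·1120591
So 1120591·294673 ≡ 1 (mod 2722107).

294673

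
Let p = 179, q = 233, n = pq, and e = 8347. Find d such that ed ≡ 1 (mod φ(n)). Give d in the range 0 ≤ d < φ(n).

6867

φ(n) = (p−1)(q−1) = 178·232 = 41296.
Need d with 8347·d ≡ 1 (mod 41296). Apply the extended Euclidean algorithm:
41296 = 4·8347 + 7908
8347 = 1·7908 + 439
7908 = 18·439 + 6
439 = 73·6 + 1
6 = 6·1 + 0
Back-substitute:
1 = 439 − 73·6
1 = −73·7908 + 1315·439
1 = 1315·8347 − 1388·7908
1 = −1388·41296 + 6867·8347
So 8347·6867 ≡ 1 (mod 41296), hence d = 6867.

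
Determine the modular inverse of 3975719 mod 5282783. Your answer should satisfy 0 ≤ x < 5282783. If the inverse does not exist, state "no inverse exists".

Compute gcd(3975719, 5282783):
5282783 = 1*3975719 + 1307064
3975719 = 3*1307064 + 54527
1307064 = 23*54527 + 52943
54527 = 1*52943 + 1584
52943 = 33*1584 + 671
1584 = 2*671 + 242
671 = 2*242 + 187
242 = 1*187 + 55
187 = 3*55 + 22
55 = 2*22 + 11
22 = 2*11 + 0
gcd(3975719, 5282783) = 11 ≠ 1, so 3975719 has no multiplicative inverse modulo 5282783.

no inverse exists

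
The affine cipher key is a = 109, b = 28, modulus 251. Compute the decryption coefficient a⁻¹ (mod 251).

Apply the Euclidean algorithm to 251 and 109:
251 = 2×109 + 33
109 = 3×33 + 10
33 = 3×10 + 3
10 = 3×3 + 1
3 = 3×1 + 0
The gcd is 1. Working backward:
1 = 10 − 3·3
1 = −3·33 + 10·10
1 = 10·109 − 33·33
1 = −33·251 + 76·109
So 109·76 ≡ 1 (mod 251).

76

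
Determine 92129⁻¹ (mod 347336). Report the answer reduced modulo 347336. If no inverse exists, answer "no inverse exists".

Apply the Euclidean algorithm to 347336 and 92129:
347336 = 3×92129 + 70949
92129 = 1×70949 + 21180
70949 = 3×21180 + 7409
21180 = 2×7409 + 6362
7409 = 1×6362 + 1047
6362 = 6×1047 + 80
1047 = 13×80 + 7
80 = 11×7 + 3
7 = 2×3 + 1
3 = 3×1 + 0
The gcd is 1. Working backward:
1 = 7 − 2·3
1 = −2·80 + 23·7
1 = 23·1047 − 301·80
1 = −301·6362 + 1829·1047
1 = 1829·7409 − 2130·6362
1 = −2130·21180 + 6089·7409
1 = 6089·70949 − 20397·21180
1 = −20397·92129 + 26486·70949
1 = 26486·347336 − 99855·92129
Hence 92129⁻¹ ≡ -99855 ≡ 247481 (mod 347336).

247481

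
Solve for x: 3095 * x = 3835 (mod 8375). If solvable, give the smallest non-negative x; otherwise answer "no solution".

First find gcd(3095, 8375):
8375 = 2·3095 + 2185
3095 = 1·2185 + 910
2185 = 2·910 + 365
910 = 2·365 + 180
365 = 2·180 + 5
180 = 36·5 + 0
gcd = 5 and 5 | 3835, so solutions exist. Divide through by 5: 619x ≡ 767 (mod 1675).
Now find 619⁻¹ mod 1675:
1675 = 2*619 + 437
619 = 1*437 + 182
437 = 2*182 + 73
182 = 2*73 + 36
73 = 2*36 + 1
36 = 36*1 + 0
Back-substitute:
1 = 73 − 2·36
1 = −2·182 + 5·73
1 = 5·437 − 12·182
1 = −12·619 + 17·437
1 = 17·1675 − 46·619
So 619·(-46) ≡ 1 (mod 1675), i.e. 619⁻¹ ≡ 1629.
Then x ≡ 1629·767 ≡ 1568 (mod 1675); the smallest non-negative solution is x = 1568.

1568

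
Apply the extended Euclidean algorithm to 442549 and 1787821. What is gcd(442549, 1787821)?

Repeated division:
1787821 = 4*442549 + 17625
442549 = 25*17625 + 1924
17625 = 9*1924 + 309
1924 = 6*309 + 70
309 = 4*70 + 29
70 = 2*29 + 12
29 = 2*12 + 5
12 = 2*5 + 2
5 = 2*2 + 1
2 = 2*1 + 0
gcd(442549, 1787821) = 1.
Express as a combination:
1 = 5 − 2·2
1 = −2·12 + 5·5
1 = 5·29 − 12·12
1 = −12·70 + 29·29
1 = 29·309 − 128·70
1 = −128·1924 + 797·309
1 = 797·17625 − 7301·1924
1 = −7301·442549 + 183322·17625
1 = 183322·1787821 − 740589·442549
So 1 = (183322)·1787821 + (-740589)·442549.

1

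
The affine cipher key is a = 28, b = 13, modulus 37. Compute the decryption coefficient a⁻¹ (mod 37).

Run Euclid on (37, 28):
37 = 1*28 + 9
28 = 3*9 + 1
9 = 9*1 + 0
Since gcd(28, 37) = 1, back-substitute to write 1 as a combination:
1 = 28 − 3·9
1 = −3·37 + 4·28
So 28·4 ≡ 1 (mod 37).

4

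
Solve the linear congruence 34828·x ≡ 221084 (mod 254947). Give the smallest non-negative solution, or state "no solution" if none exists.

First find gcd(34828, 254947):
254947 = 7×34828 + 11151
34828 = 3×11151 + 1375
11151 = 8×1375 + 151
1375 = 9×151 + 16
151 = 9×16 + 7
16 = 2×7 + 2
7 = 3×2 + 1
2 = 2×1 + 0
gcd = 1, so a unique solution mod 254947 exists.
Back-substitute for the Bézout coefficients:
1 = 7 − 3·2
1 = −3·16 + 7·7
1 = 7·151 − 66·16
1 = −66·1375 + 601·151
1 = 601·11151 − 4874·1375
1 = −4874·34828 + 15223·11151
1 = 15223·254947 − 111435·34828
So 34828·(-111435) ≡ 1 (mod 254947), giving 34828⁻¹ ≡ 143512.
x ≡ 34828⁻¹·221084 ≡ 143512·221084 ≡ 52858 (mod 254947).

52858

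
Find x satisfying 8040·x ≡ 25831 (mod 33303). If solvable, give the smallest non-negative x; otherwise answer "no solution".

no solution

gcd(8040, 33303):
33303 = 4×8040 + 1143
8040 = 7×1143 + 39
1143 = 29×39 + 12
39 = 3×12 + 3
12 = 4×3 + 0
gcd = 3, but 3 ∤ 25831, so the congruence has no solution.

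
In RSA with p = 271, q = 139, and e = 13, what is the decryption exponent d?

φ(n) = (p−1)(q−1) = 270·138 = 37260.
Need d with 13·d ≡ 1 (mod 37260). Apply the extended Euclidean algorithm:
37260 = 2866×13 + 2
13 = 6×2 + 1
2 = 2×1 + 0
Back-substitute:
1 = 13 − 6·2
1 = −6·37260 + 17197·13
So 13·17197 ≡ 1 (mod 37260), hence d = 17197.

17197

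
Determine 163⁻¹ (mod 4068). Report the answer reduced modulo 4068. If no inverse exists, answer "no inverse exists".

Extended Euclidean algorithm:
4068 = 24·163 + 156
163 = 1·156 + 7
156 = 22·7 + 2
7 = 3·2 + 1
2 = 2·1 + 0
Since gcd(163, 4068) = 1, back-substitute to write 1 as a combination:
1 = 7 − 3·2
1 = −3·156 + 67·7
1 = 67·163 − 70·156
1 = −70·4068 + 1747·163
So 163·1747 ≡ 1 (mod 4068).

1747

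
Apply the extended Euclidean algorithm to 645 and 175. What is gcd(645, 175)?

Repeated division:
645 = 3*175 + 120
175 = 1*120 + 55
120 = 2*55 + 10
55 = 5*10 + 5
10 = 2*5 + 0
gcd(645, 175) = 5.
Back-substituting:
5 = 55 − 5·10
5 = −5·120 + 11·55
5 = 11·175 − 16·120
5 = −16·645 + 59·175
So 5 = (-16)·645 + (59)·175.

5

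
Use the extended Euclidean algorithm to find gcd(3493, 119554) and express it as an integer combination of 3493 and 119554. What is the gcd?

Apply Euclid's algorithm to 119554 and 3493:
119554 = 34*3493 + 792
3493 = 4*792 + 325
792 = 2*325 + 142
325 = 2*142 + 41
142 = 3*41 + 19
41 = 2*19 + 3
19 = 6*3 + 1
3 = 3*1 + 0
gcd(3493, 119554) = 1.
Back-substituting:
1 = 19 − 6·3
1 = −6·41 + 13·19
1 = 13·142 − 45·41
1 = −45·325 + 103·142
1 = 103·792 − 251·325
1 = −251·3493 + 1107·792
1 = 1107·119554 − 37889·3493
So 1 = (1107)·119554 + (-37889)·3493.

1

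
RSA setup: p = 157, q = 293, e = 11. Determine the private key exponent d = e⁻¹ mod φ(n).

41411

φ(n) = (p−1)(q−1) = 156·292 = 45552.
Need d with 11·d ≡ 1 (mod 45552). Apply the extended Euclidean algorithm:
45552 = 4141*11 + 1
11 = 11*1 + 0
Back-substitute:
1 = 45552 − 4141·11
So 11·(-4141) ≡ 1 (mod 45552), hence d ≡ -4141 ≡ 41411 (mod 45552).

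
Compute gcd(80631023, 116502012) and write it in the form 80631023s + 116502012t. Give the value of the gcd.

11

Apply Euclid's algorithm to 116502012 and 80631023:
116502012 = 1*80631023 + 35870989
80631023 = 2*35870989 + 8889045
35870989 = 4*8889045 + 314809
8889045 = 28*314809 + 74393
314809 = 4*74393 + 17237
74393 = 4*17237 + 5445
17237 = 3*5445 + 902
5445 = 6*902 + 33
902 = 27*33 + 11
33 = 3*11 + 0
gcd(80631023, 116502012) = 11.
Working backward:
11 = 902 − 27·33
11 = −27·5445 + 163·902
11 = 163·17237 − 516·5445
11 = −516·74393 + 2227·17237
11 = 2227·314809 − 9424·74393
11 = −9424·8889045 + 266099·314809
11 = 266099·35870989 − 1073820·8889045
11 = −1073820·80631023 + 2413739·35870989
11 = 2413739·116502012 − 3487559·80631023
So 11 = (2413739)·116502012 + (-3487559)·80631023.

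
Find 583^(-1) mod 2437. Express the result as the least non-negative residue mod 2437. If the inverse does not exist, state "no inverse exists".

1555

gcd(2437, 583) by repeated division:
2437 = 4*583 + 105
583 = 5*105 + 58
105 = 1*58 + 47
58 = 1*47 + 11
47 = 4*11 + 3
11 = 3*3 + 2
3 = 1*2 + 1
2 = 2*1 + 0
Since gcd(583, 2437) = 1, back-substitute to write 1 as a combination:
1 = 3 − 2
1 = −11 + 4·3
1 = 4·47 − 17·11
1 = −17·58 + 21·47
1 = 21·105 − 38·58
1 = −38·583 + 211·105
1 = 211·2437 − 882·583
Hence 583⁻¹ ≡ -882 ≡ 1555 (mod 2437).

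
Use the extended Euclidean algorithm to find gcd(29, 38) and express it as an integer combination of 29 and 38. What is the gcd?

Repeated division:
38 = 1·29 + 9
29 = 3·9 + 2
9 = 4·2 + 1
2 = 2·1 + 0
gcd(29, 38) = 1.
Express as a combination:
1 = 9 − 4·2
1 = −4·29 + 13·9
1 = 13·38 − 17·29
So 1 = (13)·38 + (-17)·29.

1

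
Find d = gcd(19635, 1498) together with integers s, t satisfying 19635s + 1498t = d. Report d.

7

Euclidean algorithm:
19635 = 13*1498 + 161
1498 = 9*161 + 49
161 = 3*49 + 14
49 = 3*14 + 7
14 = 2*7 + 0
gcd(19635, 1498) = 7.
Working backward:
7 = 49 − 3·14
7 = −3·161 + 10·49
7 = 10·1498 − 93·161
7 = −93·19635 + 1219·1498
So 7 = (-93)·19635 + (1219)·1498.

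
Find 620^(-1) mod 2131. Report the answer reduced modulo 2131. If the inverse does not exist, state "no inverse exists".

1612

Run Euclid on (2131, 620):
2131 = 3·620 + 271
620 = 2·271 + 78
271 = 3·78 + 37
78 = 2·37 + 4
37 = 9·4 + 1
4 = 4·1 + 0
gcd = 1, so the inverse exists. Back-substitute:
1 = 37 − 9·4
1 = −9·78 + 19·37
1 = 19·271 − 66·78
1 = −66·620 + 151·271
1 = 151·2131 − 519·620
So 620·(-519) ≡ 1 (mod 2131), and -519 ≡ 1612 (mod 2131).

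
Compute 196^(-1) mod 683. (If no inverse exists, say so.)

Apply the Euclidean algorithm to 683 and 196:
683 = 3*196 + 95
196 = 2*95 + 6
95 = 15*6 + 5
6 = 1*5 + 1
5 = 5*1 + 0
The gcd is 1. Working backward:
1 = 6 − 5
1 = −95 + 16·6
1 = 16·196 − 33·95
1 = −33·683 + 115·196
So 196·115 ≡ 1 (mod 683).

115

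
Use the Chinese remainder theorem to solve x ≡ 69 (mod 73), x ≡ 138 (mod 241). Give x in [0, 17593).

9778

Write x = 69 + 73·k. Then 73·k ≡ 138 − 69 ≡ 69 (mod 241).
Need 73⁻¹ mod 241. Extended Euclid on (241, 73):
241 = 3*73 + 22
73 = 3*22 + 7
22 = 3*7 + 1
7 = 7*1 + 0
Back-substitute:
1 = 22 − 3·7
1 = −3·73 + 10·22
1 = 10·241 − 33·73
73⁻¹ ≡ 208 (mod 241), so k ≡ 208·69 ≡ 133 (mod 241).
x = 69 + 73·133 = 9778.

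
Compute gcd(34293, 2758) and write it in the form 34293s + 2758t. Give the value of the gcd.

7

Euclidean algorithm:
34293 = 12*2758 + 1197
2758 = 2*1197 + 364
1197 = 3*364 + 105
364 = 3*105 + 49
105 = 2*49 + 7
49 = 7*7 + 0
gcd(34293, 2758) = 7.
Back-substituting:
7 = 105 − 2·49
7 = −2·364 + 7·105
7 = 7·1197 − 23·364
7 = −23·2758 + 53·1197
7 = 53·34293 − 659·2758
So 7 = (53)·34293 + (-659)·2758.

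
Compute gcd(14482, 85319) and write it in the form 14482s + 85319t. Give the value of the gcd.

Repeated division:
85319 = 5·14482 + 12909
14482 = 1·12909 + 1573
12909 = 8·1573 + 325
1573 = 4·325 + 273
325 = 1·273 + 52
273 = 5·52 + 13
52 = 4·13 + 0
gcd(14482, 85319) = 13.
Back-substituting:
13 = 273 − 5·52
13 = −5·325 + 6·273
13 = 6·1573 − 29·325
13 = −29·12909 + 238·1573
13 = 238·14482 − 267·12909
13 = −267·85319 + 1573·14482
So 13 = (-267)·85319 + (1573)·14482.

13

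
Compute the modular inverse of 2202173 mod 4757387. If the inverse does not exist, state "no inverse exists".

620302

gcd(4757387, 2202173) by repeated division:
4757387 = 2*2202173 + 353041
2202173 = 6*353041 + 83927
353041 = 4*83927 + 17333
83927 = 4*17333 + 14595
17333 = 1*14595 + 2738
14595 = 5*2738 + 905
2738 = 3*905 + 23
905 = 39*23 + 8
23 = 2*8 + 7
8 = 1*7 + 1
7 = 7*1 + 0
gcd = 1, so the inverse exists. Back-substitute:
1 = 8 − 7
1 = −23 + 3·8
1 = 3·905 − 118·23
1 = −118·2738 + 357·905
1 = 357·14595 − 1903·2738
1 = −1903·17333 + 2260·14595
1 = 2260·83927 − 10943·17333
1 = −10943·353041 + 46032·83927
1 = 46032·2202173 − 287135·353041
1 = −287135·4757387 + 620302·2202173
So 2202173·620302 ≡ 1 (mod 4757387).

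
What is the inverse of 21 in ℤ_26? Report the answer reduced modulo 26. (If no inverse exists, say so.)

Extended Euclidean algorithm:
26 = 1·21 + 5
21 = 4·5 + 1
5 = 5·1 + 0
gcd = 1, so the inverse exists. Back-substitute:
1 = 21 − 4·5
1 = −4·26 + 5·21
So 21·5 ≡ 1 (mod 26).

5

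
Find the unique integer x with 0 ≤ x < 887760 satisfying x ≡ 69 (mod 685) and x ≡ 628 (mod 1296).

358324

Write x = 69 + 685·k. Then 685·k ≡ 628 − 69 ≡ 559 (mod 1296).
Need 685⁻¹ mod 1296. Extended Euclid on (1296, 685):
1296 = 1·685 + 611
685 = 1·611 + 74
611 = 8·74 + 19
74 = 3·19 + 17
19 = 1·17 + 2
17 = 8·2 + 1
2 = 2·1 + 0
Back-substitute:
1 = 17 − 8·2
1 = −8·19 + 9·17
1 = 9·74 − 35·19
1 = −35·611 + 289·74
1 = 289·685 − 324·611
1 = −324·1296 + 613·685
685⁻¹ ≡ 613 (mod 1296), so k ≡ 613·559 ≡ 523 (mod 1296).
x = 69 + 685·523 = 358324.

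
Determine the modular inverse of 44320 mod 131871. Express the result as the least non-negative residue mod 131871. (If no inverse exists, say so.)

Run Euclid on (131871, 44320):
131871 = 2*44320 + 43231
44320 = 1*43231 + 1089
43231 = 39*1089 + 760
1089 = 1*760 + 329
760 = 2*329 + 102
329 = 3*102 + 23
102 = 4*23 + 10
23 = 2*10 + 3
10 = 3*3 + 1
3 = 3*1 + 0
The gcd is 1. Working backward:
1 = 10 − 3·3
1 = −3·23 + 7·10
1 = 7·102 − 31·23
1 = −31·329 + 100·102
1 = 100·760 − 231·329
1 = −231·1089 + 331·760
1 = 331·43231 − 13140·1089
1 = −13140·44320 + 13471·43231
1 = 13471·131871 − 40082·44320
Thus 44320·(-40082) ≡ 1 (mod 131871); reducing, -40082 mod 131871 = 91789.

91789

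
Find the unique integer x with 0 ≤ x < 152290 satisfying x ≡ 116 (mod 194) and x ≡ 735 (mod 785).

Write x = 116 + 194·k. Then 194·k ≡ 735 − 116 ≡ 619 (mod 785).
Need 194⁻¹ mod 785. Extended Euclid on (785, 194):
785 = 4*194 + 9
194 = 21*9 + 5
9 = 1*5 + 4
5 = 1*4 + 1
4 = 4*1 + 0
Back-substitute:
1 = 5 − 4
1 = −9 + 2·5
1 = 2·194 − 43·9
1 = −43·785 + 174·194
194⁻¹ ≡ 174 (mod 785), so k ≡ 174·619 ≡ 161 (mod 785).
x = 116 + 194·161 = 31350.

31350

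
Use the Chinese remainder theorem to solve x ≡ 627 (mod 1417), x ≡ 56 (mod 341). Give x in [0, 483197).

85647

Write x = 627 + 1417·k. Then 1417·k ≡ 56 − 627 ≡ 111 (mod 341).
Need 1417⁻¹ mod 341. Extended Euclid on (341, 53):
341 = 6×53 + 23
53 = 2×23 + 7
23 = 3×7 + 2
7 = 3×2 + 1
2 = 2×1 + 0
Back-substitute:
1 = 7 − 3·2
1 = −3·23 + 10·7
1 = 10·53 − 23·23
1 = −23·341 + 148·53
1417⁻¹ ≡ 148 (mod 341), so k ≡ 148·111 ≡ 60 (mod 341).
x = 627 + 1417·60 = 85647.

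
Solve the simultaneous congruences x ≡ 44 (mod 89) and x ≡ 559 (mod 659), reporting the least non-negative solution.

Write x = 44 + 89·k. Then 89·k ≡ 559 − 44 ≡ 515 (mod 659).
Need 89⁻¹ mod 659. Extended Euclid on (659, 89):
659 = 7×89 + 36
89 = 2×36 + 17
36 = 2×17 + 2
17 = 8×2 + 1
2 = 2×1 + 0
Back-substitute:
1 = 17 − 8·2
1 = −8·36 + 17·17
1 = 17·89 − 42·36
1 = −42·659 + 311·89
89⁻¹ ≡ 311 (mod 659), so k ≡ 311·515 ≡ 28 (mod 659).
x = 44 + 89·28 = 2536.

2536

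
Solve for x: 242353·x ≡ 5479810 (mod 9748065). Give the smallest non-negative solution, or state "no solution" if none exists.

6618730

First find gcd(242353, 9748065):
9748065 = 40×242353 + 53945
242353 = 4×53945 + 26573
53945 = 2×26573 + 799
26573 = 33×799 + 206
799 = 3×206 + 181
206 = 1×181 + 25
181 = 7×25 + 6
25 = 4×6 + 1
6 = 6×1 + 0
gcd = 1, so a unique solution mod 9748065 exists.
Back-substitute for the Bézout coefficients:
1 = 25 − 4·6
1 = −4·181 + 29·25
1 = 29·206 − 33·181
1 = −33·799 + 128·206
1 = 128·26573 − 4257·799
1 = −4257·53945 + 8642·26573
1 = 8642·242353 − 38825·53945
1 = −38825·9748065 + 1561642·242353
So 242353·(1561642) ≡ 1 (mod 9748065), giving 242353⁻¹ ≡ 1561642.
x ≡ 242353⁻¹·5479810 ≡ 1561642·5479810 ≡ 6618730 (mod 9748065).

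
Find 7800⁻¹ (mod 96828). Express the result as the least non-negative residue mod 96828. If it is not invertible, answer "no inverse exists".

no inverse exists

Compute gcd(7800, 96828):
96828 = 12×7800 + 3228
7800 = 2×3228 + 1344
3228 = 2×1344 + 540
1344 = 2×540 + 264
540 = 2×264 + 12
264 = 22×12 + 0
Since gcd = 12 > 1, 7800 is not a unit mod 96828.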